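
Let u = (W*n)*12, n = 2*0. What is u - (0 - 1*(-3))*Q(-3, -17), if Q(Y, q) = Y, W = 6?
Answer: 9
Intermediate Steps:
n = 0
u = 0 (u = (6*0)*12 = 0*12 = 0)
u - (0 - 1*(-3))*Q(-3, -17) = 0 - (0 - 1*(-3))*(-3) = 0 - (0 + 3)*(-3) = 0 - 3*(-3) = 0 - 1*(-9) = 0 + 9 = 9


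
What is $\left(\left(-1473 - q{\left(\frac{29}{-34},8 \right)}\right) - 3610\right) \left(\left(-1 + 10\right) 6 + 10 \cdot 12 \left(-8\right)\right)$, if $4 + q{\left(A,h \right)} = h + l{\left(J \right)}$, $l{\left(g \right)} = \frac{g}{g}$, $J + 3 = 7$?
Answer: $4609728$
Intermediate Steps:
$J = 4$ ($J = -3 + 7 = 4$)
$l{\left(g \right)} = 1$
$q{\left(A,h \right)} = -3 + h$ ($q{\left(A,h \right)} = -4 + \left(h + 1\right) = -4 + \left(1 + h\right) = -3 + h$)
$\left(\left(-1473 - q{\left(\frac{29}{-34},8 \right)}\right) - 3610\right) \left(\left(-1 + 10\right) 6 + 10 \cdot 12 \left(-8\right)\right) = \left(\left(-1473 - \left(-3 + 8\right)\right) - 3610\right) \left(\left(-1 + 10\right) 6 + 10 \cdot 12 \left(-8\right)\right) = \left(\left(-1473 - 5\right) - 3610\right) \left(9 \cdot 6 + 120 \left(-8\right)\right) = \left(\left(-1473 - 5\right) - 3610\right) \left(54 - 960\right) = \left(-1478 - 3610\right) \left(-906\right) = \left(-5088\right) \left(-906\right) = 4609728$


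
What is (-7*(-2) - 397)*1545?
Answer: -591735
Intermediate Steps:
(-7*(-2) - 397)*1545 = (14 - 397)*1545 = -383*1545 = -591735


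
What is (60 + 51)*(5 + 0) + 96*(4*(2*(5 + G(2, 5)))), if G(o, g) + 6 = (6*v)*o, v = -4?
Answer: -37077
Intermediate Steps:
G(o, g) = -6 - 24*o (G(o, g) = -6 + (6*(-4))*o = -6 - 24*o)
(60 + 51)*(5 + 0) + 96*(4*(2*(5 + G(2, 5)))) = (60 + 51)*(5 + 0) + 96*(4*(2*(5 + (-6 - 24*2)))) = 111*5 + 96*(4*(2*(5 + (-6 - 48)))) = 555 + 96*(4*(2*(5 - 54))) = 555 + 96*(4*(2*(-49))) = 555 + 96*(4*(-98)) = 555 + 96*(-392) = 555 - 37632 = -37077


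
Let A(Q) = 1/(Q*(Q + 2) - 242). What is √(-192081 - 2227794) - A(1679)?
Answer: -1/2822157 + 45*I*√1195 ≈ -3.5434e-7 + 1555.6*I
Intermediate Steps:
A(Q) = 1/(-242 + Q*(2 + Q)) (A(Q) = 1/(Q*(2 + Q) - 242) = 1/(-242 + Q*(2 + Q)))
√(-192081 - 2227794) - A(1679) = √(-192081 - 2227794) - 1/(-242 + 1679² + 2*1679) = √(-2419875) - 1/(-242 + 2819041 + 3358) = 45*I*√1195 - 1/2822157 = -1/2822157 + 45*I*√1195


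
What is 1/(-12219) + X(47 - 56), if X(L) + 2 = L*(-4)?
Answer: 415445/12219 ≈ 34.000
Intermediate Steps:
X(L) = -2 - 4*L (X(L) = -2 + L*(-4) = -2 - 4*L)
1/(-12219) + X(47 - 56) = 1/(-12219) + (-2 - 4*(47 - 56)) = -1/12219 + (-2 - 4*(-9)) = -1/12219 + (-2 + 36) = -1/12219 + 34 = 415445/12219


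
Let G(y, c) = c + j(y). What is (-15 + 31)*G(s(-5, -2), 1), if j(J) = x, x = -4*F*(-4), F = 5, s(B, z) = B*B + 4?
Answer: 1296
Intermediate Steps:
s(B, z) = 4 + B² (s(B, z) = B² + 4 = 4 + B²)
x = 80 (x = -4*5*(-4) = -20*(-4) = 80)
j(J) = 80
G(y, c) = 80 + c (G(y, c) = c + 80 = 80 + c)
(-15 + 31)*G(s(-5, -2), 1) = (-15 + 31)*(80 + 1) = 16*81 = 1296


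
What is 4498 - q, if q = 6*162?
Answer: 3526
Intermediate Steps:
q = 972
4498 - q = 4498 - 1*972 = 4498 - 972 = 3526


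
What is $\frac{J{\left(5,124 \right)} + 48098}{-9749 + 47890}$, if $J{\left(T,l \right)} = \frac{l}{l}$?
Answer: $\frac{48099}{38141} \approx 1.2611$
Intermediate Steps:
$J{\left(T,l \right)} = 1$
$\frac{J{\left(5,124 \right)} + 48098}{-9749 + 47890} = \frac{1 + 48098}{-9749 + 47890} = \frac{48099}{38141}$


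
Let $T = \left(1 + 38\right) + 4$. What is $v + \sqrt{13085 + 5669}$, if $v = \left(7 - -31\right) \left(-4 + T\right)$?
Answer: $1482 + \sqrt{18754} \approx 1618.9$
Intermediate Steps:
$T = 43$ ($T = 39 + 4 = 43$)
$v = 1482$ ($v = \left(7 - -31\right) \left(-4 + 43\right) = \left(7 + 31\right) 39 = 38 \cdot 39 = 1482$)
$v + \sqrt{13085 + 5669} = 1482 + \sqrt{13085 + 5669} = 1482 + \sqrt{18754}$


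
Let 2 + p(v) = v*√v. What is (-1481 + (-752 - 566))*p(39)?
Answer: 5598 - 109161*√39 ≈ -6.7611e+5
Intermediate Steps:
p(v) = -2 + v^(3/2) (p(v) = -2 + v*√v = -2 + v^(3/2))
(-1481 + (-752 - 566))*p(39) = (-1481 + (-752 - 566))*(-2 + 39^(3/2)) = (-1481 - 1318)*(-2 + 39*√39) = -2799*(-2 + 39*√39) = 5598 - 109161*√39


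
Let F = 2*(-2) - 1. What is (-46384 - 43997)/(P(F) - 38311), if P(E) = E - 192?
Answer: 30127/12836 ≈ 2.3471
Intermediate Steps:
F = -5 (F = -4 - 1 = -5)
P(E) = -192 + E
(-46384 - 43997)/(P(F) - 38311) = (-46384 - 43997)/((-192 - 5) - 38311) = -90381/(-197 - 38311) = -90381/(-38508) = -90381*(-1/38508) = 30127/12836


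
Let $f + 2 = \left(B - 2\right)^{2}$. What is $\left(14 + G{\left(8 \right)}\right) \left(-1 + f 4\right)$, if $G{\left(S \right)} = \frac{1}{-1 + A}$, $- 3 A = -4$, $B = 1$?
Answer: $-85$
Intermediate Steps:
$f = -1$ ($f = -2 + \left(1 - 2\right)^{2} = -2 + \left(-1\right)^{2} = -2 + 1 = -1$)
$A = \frac{4}{3}$ ($A = \left(- \frac{1}{3}\right) \left(-4\right) = \frac{4}{3} \approx 1.3333$)
$G{\left(S \right)} = 3$ ($G{\left(S \right)} = \frac{1}{-1 + \frac{4}{3}} = \frac{1}{\frac{1}{3}} = 3$)
$\left(14 + G{\left(8 \right)}\right) \left(-1 + f 4\right) = \left(14 + 3\right) \left(-1 - 4\right) = 17 \left(-1 - 4\right) = 17 \left(-5\right) = -85$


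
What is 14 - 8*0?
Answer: 14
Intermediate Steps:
14 - 8*0 = 14 + 0 = 14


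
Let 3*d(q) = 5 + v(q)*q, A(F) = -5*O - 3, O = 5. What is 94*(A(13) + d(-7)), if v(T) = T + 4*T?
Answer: 15604/3 ≈ 5201.3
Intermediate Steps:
A(F) = -28 (A(F) = -5*5 - 3 = -25 - 3 = -28)
v(T) = 5*T
d(q) = 5/3 + 5*q²/3 (d(q) = (5 + (5*q)*q)/3 = (5 + 5*q²)/3 = 5/3 + 5*q²/3)
94*(A(13) + d(-7)) = 94*(-28 + (5/3 + (5/3)*(-7)²)) = 94*(-28 + (5/3 + (5/3)*49)) = 94*(-28 + (5/3 + 245/3)) = 94*(-28 + 250/3) = 94*(166/3) = 15604/3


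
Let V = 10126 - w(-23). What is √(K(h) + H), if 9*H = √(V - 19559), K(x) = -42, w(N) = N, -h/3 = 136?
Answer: √(-378 + I*√9410)/3 ≈ 0.82491 + 6.533*I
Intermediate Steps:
h = -408 (h = -3*136 = -408)
V = 10149 (V = 10126 - 1*(-23) = 10126 + 23 = 10149)
H = I*√9410/9 (H = √(10149 - 19559)/9 = √(-9410)/9 = (I*√9410)/9 = I*√9410/9 ≈ 10.778*I)
√(K(h) + H) = √(-42 + I*√9410/9)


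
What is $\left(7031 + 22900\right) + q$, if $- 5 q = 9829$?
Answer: $\frac{139826}{5} \approx 27965.0$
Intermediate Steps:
$q = - \frac{9829}{5}$ ($q = \left(- \frac{1}{5}\right) 9829 = - \frac{9829}{5} \approx -1965.8$)
$\left(7031 + 22900\right) + q = \left(7031 + 22900\right) - \frac{9829}{5} = 29931 - \frac{9829}{5} = \frac{139826}{5}$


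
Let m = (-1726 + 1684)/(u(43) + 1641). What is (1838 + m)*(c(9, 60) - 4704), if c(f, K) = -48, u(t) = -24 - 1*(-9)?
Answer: -2366928432/271 ≈ -8.7340e+6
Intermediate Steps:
u(t) = -15 (u(t) = -24 + 9 = -15)
m = -7/271 (m = (-1726 + 1684)/(-15 + 1641) = -42/1626 = -42*1/1626 = -7/271 ≈ -0.025830)
(1838 + m)*(c(9, 60) - 4704) = (1838 - 7/271)*(-48 - 4704) = (498091/271)*(-4752) = -2366928432/271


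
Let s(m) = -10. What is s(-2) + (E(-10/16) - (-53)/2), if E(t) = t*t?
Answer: 1081/64 ≈ 16.891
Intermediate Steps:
E(t) = t**2
s(-2) + (E(-10/16) - (-53)/2) = -10 + ((-10/16)**2 - (-53)/2) = -10 + ((-10*1/16)**2 - (-53)/2) = -10 + ((-5/8)**2 - 1*(-53/2)) = -10 + (25/64 + 53/2) = -10 + 1721/64 = 1081/64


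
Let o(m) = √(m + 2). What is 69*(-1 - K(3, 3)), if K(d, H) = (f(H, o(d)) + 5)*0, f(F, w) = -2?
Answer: -69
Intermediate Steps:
o(m) = √(2 + m)
K(d, H) = 0 (K(d, H) = (-2 + 5)*0 = 3*0 = 0)
69*(-1 - K(3, 3)) = 69*(-1 - 1*0) = 69*(-1 + 0) = 69*(-1) = -69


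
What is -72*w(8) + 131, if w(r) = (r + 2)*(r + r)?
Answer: -11389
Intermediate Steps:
w(r) = 2*r*(2 + r) (w(r) = (2 + r)*(2*r) = 2*r*(2 + r))
-72*w(8) + 131 = -144*8*(2 + 8) + 131 = -144*8*10 + 131 = -72*160 + 131 = -11520 + 131 = -11389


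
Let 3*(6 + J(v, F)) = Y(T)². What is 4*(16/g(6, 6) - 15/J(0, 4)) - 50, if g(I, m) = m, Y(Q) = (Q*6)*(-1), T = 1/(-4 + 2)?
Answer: -58/3 ≈ -19.333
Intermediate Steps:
T = -½ (T = 1/(-2) = -½ ≈ -0.50000)
Y(Q) = -6*Q (Y(Q) = (6*Q)*(-1) = -6*Q)
J(v, F) = -3 (J(v, F) = -6 + (-6*(-½))²/3 = -6 + (⅓)*3² = -6 + (⅓)*9 = -6 + 3 = -3)
4*(16/g(6, 6) - 15/J(0, 4)) - 50 = 4*(16/6 - 15/(-3)) - 50 = 4*(16*(⅙) - 15*(-⅓)) - 50 = 4*(8/3 + 5) - 50 = 4*(23/3) - 50 = 92/3 - 50 = -58/3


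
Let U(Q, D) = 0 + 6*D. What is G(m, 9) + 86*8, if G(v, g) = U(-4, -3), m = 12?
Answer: 670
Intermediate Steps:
U(Q, D) = 6*D
G(v, g) = -18 (G(v, g) = 6*(-3) = -18)
G(m, 9) + 86*8 = -18 + 86*8 = -18 + 688 = 670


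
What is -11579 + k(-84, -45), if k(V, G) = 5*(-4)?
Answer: -11599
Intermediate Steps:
k(V, G) = -20
-11579 + k(-84, -45) = -11579 - 20 = -11599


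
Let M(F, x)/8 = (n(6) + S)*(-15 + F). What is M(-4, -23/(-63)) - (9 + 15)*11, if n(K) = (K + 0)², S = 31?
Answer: -10448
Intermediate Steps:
n(K) = K²
M(F, x) = -8040 + 536*F (M(F, x) = 8*((6² + 31)*(-15 + F)) = 8*((36 + 31)*(-15 + F)) = 8*(67*(-15 + F)) = 8*(-1005 + 67*F) = -8040 + 536*F)
M(-4, -23/(-63)) - (9 + 15)*11 = (-8040 + 536*(-4)) - (9 + 15)*11 = (-8040 - 2144) - 24*11 = -10184 - 1*264 = -10184 - 264 = -10448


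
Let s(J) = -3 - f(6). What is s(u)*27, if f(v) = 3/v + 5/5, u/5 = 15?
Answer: -243/2 ≈ -121.50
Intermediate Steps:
u = 75 (u = 5*15 = 75)
f(v) = 1 + 3/v (f(v) = 3/v + 5*(⅕) = 3/v + 1 = 1 + 3/v)
s(J) = -9/2 (s(J) = -3 - (3 + 6)/6 = -3 - 9/6 = -3 - 1*3/2 = -3 - 3/2 = -9/2)
s(u)*27 = -9/2*27 = -243/2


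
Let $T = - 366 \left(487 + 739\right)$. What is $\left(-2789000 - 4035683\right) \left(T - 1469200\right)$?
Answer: $13089168720628$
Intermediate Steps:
$T = -448716$ ($T = \left(-366\right) 1226 = -448716$)
$\left(-2789000 - 4035683\right) \left(T - 1469200\right) = \left(-2789000 - 4035683\right) \left(-448716 - 1469200\right) = \left(-6824683\right) \left(-1917916\right) = 13089168720628$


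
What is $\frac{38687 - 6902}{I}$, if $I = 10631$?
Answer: $\frac{31785}{10631} \approx 2.9898$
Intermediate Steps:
$\frac{38687 - 6902}{I} = \frac{38687 - 6902}{10631} = \left(38687 - 6902\right) \frac{1}{10631} = 31785 \cdot \frac{1}{10631} = \frac{31785}{10631}$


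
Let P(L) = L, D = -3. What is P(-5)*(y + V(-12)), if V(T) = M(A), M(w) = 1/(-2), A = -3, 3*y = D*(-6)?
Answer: -55/2 ≈ -27.500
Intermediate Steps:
y = 6 (y = (-3*(-6))/3 = (1/3)*18 = 6)
M(w) = -1/2
V(T) = -1/2
P(-5)*(y + V(-12)) = -5*(6 - 1/2) = -5*11/2 = -55/2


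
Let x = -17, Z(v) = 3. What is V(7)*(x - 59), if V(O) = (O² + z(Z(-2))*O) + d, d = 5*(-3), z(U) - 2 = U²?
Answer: -8436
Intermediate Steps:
z(U) = 2 + U²
d = -15
V(O) = -15 + O² + 11*O (V(O) = (O² + (2 + 3²)*O) - 15 = (O² + (2 + 9)*O) - 15 = (O² + 11*O) - 15 = -15 + O² + 11*O)
V(7)*(x - 59) = (-15 + 7² + 11*7)*(-17 - 59) = (-15 + 49 + 77)*(-76) = 111*(-76) = -8436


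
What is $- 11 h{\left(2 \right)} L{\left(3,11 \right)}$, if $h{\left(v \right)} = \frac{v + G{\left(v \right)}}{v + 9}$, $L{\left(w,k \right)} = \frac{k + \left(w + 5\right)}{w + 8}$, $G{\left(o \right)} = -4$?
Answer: $\frac{38}{11} \approx 3.4545$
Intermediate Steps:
$L{\left(w,k \right)} = \frac{5 + k + w}{8 + w}$ ($L{\left(w,k \right)} = \frac{k + \left(5 + w\right)}{8 + w} = \frac{5 + k + w}{8 + w}$)
$h{\left(v \right)} = \frac{-4 + v}{9 + v}$ ($h{\left(v \right)} = \frac{v - 4}{v + 9} = \frac{-4 + v}{9 + v}$)
$- 11 h{\left(2 \right)} L{\left(3,11 \right)} = - 11 \frac{-4 + 2}{9 + 2} \frac{5 + 11 + 3}{8 + 3} = - 11 \cdot \frac{1}{11} \left(-2\right) \frac{1}{11} \cdot 19 = \left(-11\right) \left(- \frac{2}{11}\right) \frac{19}{11} = 2 \cdot \frac{19}{11} = \frac{38}{11}$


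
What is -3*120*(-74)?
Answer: 26640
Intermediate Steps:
-3*120*(-74) = -360*(-74) = 26640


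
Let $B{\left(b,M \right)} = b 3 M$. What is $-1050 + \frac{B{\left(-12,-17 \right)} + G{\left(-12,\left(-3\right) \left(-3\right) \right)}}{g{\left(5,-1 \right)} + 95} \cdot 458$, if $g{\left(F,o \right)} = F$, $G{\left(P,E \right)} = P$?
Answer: $1698$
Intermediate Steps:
$B{\left(b,M \right)} = 3 M b$ ($B{\left(b,M \right)} = 3 b M = 3 M b$)
$-1050 + \frac{B{\left(-12,-17 \right)} + G{\left(-12,\left(-3\right) \left(-3\right) \right)}}{g{\left(5,-1 \right)} + 95} \cdot 458 = -1050 + \frac{3 \left(-17\right) \left(-12\right) - 12}{5 + 95} \cdot 458 = -1050 + \frac{612 - 12}{100} \cdot 458 = -1050 + 600 \cdot \frac{1}{100} \cdot 458 = -1050 + 6 \cdot 458 = -1050 + 2748 = 1698$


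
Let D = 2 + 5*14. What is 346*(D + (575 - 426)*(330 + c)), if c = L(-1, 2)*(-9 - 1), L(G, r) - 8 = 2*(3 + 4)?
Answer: 5695852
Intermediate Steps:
L(G, r) = 22 (L(G, r) = 8 + 2*(3 + 4) = 8 + 2*7 = 8 + 14 = 22)
D = 72 (D = 2 + 70 = 72)
c = -220 (c = 22*(-9 - 1) = 22*(-10) = -220)
346*(D + (575 - 426)*(330 + c)) = 346*(72 + (575 - 426)*(330 - 220)) = 346*(72 + 149*110) = 346*(72 + 16390) = 346*16462 = 5695852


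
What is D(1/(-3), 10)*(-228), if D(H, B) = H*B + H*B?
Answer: 1520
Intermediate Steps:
D(H, B) = 2*B*H (D(H, B) = B*H + B*H = 2*B*H)
D(1/(-3), 10)*(-228) = (2*10/(-3))*(-228) = (2*10*(-⅓))*(-228) = -20/3*(-228) = 1520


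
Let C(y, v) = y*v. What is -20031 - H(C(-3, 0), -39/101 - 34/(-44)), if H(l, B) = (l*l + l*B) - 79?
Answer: -19952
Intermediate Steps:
C(y, v) = v*y
H(l, B) = -79 + l² + B*l (H(l, B) = (l² + B*l) - 79 = -79 + l² + B*l)
-20031 - H(C(-3, 0), -39/101 - 34/(-44)) = -20031 - (-79 + (0*(-3))² + (-39/101 - 34/(-44))*(0*(-3))) = -20031 - (-79 + 0² + (-39*1/101 - 34*(-1/44))*0) = -20031 - (-79 + 0 + (-39/101 + 17/22)*0) = -20031 - (-79 + 0 + (859/2222)*0) = -20031 - (-79 + 0 + 0) = -20031 - 1*(-79) = -20031 + 79 = -19952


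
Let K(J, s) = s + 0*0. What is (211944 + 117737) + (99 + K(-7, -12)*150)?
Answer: 327980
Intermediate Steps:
K(J, s) = s (K(J, s) = s + 0 = s)
(211944 + 117737) + (99 + K(-7, -12)*150) = (211944 + 117737) + (99 - 12*150) = 329681 + (99 - 1800) = 329681 - 1701 = 327980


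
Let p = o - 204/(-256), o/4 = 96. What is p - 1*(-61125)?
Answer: 3936627/64 ≈ 61510.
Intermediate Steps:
o = 384 (o = 4*96 = 384)
p = 24627/64 (p = 384 - 204/(-256) = 384 - 204*(-1/256) = 384 + 51/64 = 24627/64 ≈ 384.80)
p - 1*(-61125) = 24627/64 - 1*(-61125) = 24627/64 + 61125 = 3936627/64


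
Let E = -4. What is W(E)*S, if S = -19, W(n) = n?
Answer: 76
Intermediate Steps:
W(E)*S = -4*(-19) = 76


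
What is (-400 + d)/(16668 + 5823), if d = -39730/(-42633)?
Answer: -17013470/958858803 ≈ -0.017743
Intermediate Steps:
d = 39730/42633 (d = -39730*(-1/42633) = 39730/42633 ≈ 0.93191)
(-400 + d)/(16668 + 5823) = (-400 + 39730/42633)/(16668 + 5823) = -17013470/42633/22491 = -17013470/42633*1/22491 = -17013470/958858803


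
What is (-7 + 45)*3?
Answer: 114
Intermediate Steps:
(-7 + 45)*3 = 38*3 = 114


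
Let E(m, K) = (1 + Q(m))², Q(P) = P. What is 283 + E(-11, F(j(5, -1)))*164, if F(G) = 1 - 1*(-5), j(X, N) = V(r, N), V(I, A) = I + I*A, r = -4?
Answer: 16683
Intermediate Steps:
V(I, A) = I + A*I
j(X, N) = -4 - 4*N (j(X, N) = -4*(1 + N) = -4 - 4*N)
F(G) = 6 (F(G) = 1 + 5 = 6)
E(m, K) = (1 + m)²
283 + E(-11, F(j(5, -1)))*164 = 283 + (1 - 11)²*164 = 283 + (-10)²*164 = 283 + 100*164 = 283 + 16400 = 16683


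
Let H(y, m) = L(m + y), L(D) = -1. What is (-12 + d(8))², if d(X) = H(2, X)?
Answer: 169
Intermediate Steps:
H(y, m) = -1
d(X) = -1
(-12 + d(8))² = (-12 - 1)² = (-13)² = 169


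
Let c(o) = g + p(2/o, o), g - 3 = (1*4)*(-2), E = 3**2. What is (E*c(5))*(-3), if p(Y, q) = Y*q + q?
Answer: -54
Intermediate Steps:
E = 9
p(Y, q) = q + Y*q
g = -5 (g = 3 + (1*4)*(-2) = 3 + 4*(-2) = 3 - 8 = -5)
c(o) = -5 + o*(1 + 2/o)
(E*c(5))*(-3) = (9*(-3 + 5))*(-3) = (9*2)*(-3) = 18*(-3) = -54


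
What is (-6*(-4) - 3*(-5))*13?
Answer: 507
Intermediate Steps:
(-6*(-4) - 3*(-5))*13 = (24 + 15)*13 = 39*13 = 507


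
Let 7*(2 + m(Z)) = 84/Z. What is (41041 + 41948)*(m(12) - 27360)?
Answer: -2270662029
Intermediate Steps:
m(Z) = -2 + 12/Z (m(Z) = -2 + (84/Z)/7 = -2 + 12/Z)
(41041 + 41948)*(m(12) - 27360) = (41041 + 41948)*((-2 + 12/12) - 27360) = 82989*((-2 + 12*(1/12)) - 27360) = 82989*((-2 + 1) - 27360) = 82989*(-1 - 27360) = 82989*(-27361) = -2270662029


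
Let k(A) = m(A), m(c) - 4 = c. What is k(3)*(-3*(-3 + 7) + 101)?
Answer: 623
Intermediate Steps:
m(c) = 4 + c
k(A) = 4 + A
k(3)*(-3*(-3 + 7) + 101) = (4 + 3)*(-3*(-3 + 7) + 101) = 7*(-3*4 + 101) = 7*(-12 + 101) = 7*89 = 623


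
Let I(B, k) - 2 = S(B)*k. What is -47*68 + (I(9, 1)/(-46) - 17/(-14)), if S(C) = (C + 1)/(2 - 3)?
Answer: -1028665/322 ≈ -3194.6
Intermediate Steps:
S(C) = -1 - C (S(C) = (1 + C)/(-1) = (1 + C)*(-1) = -1 - C)
I(B, k) = 2 + k*(-1 - B) (I(B, k) = 2 + (-1 - B)*k = 2 + k*(-1 - B))
-47*68 + (I(9, 1)/(-46) - 17/(-14)) = -47*68 + ((2 - 1*1*(1 + 9))/(-46) - 17/(-14)) = -3196 + ((2 - 1*1*10)*(-1/46) - 17*(-1/14)) = -3196 + ((2 - 10)*(-1/46) + 17/14) = -3196 + (-8*(-1/46) + 17/14) = -3196 + (4/23 + 17/14) = -3196 + 447/322 = -1028665/322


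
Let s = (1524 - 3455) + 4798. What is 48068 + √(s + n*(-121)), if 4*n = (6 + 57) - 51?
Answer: 48068 + 2*√626 ≈ 48118.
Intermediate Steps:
n = 3 (n = ((6 + 57) - 51)/4 = (63 - 51)/4 = (¼)*12 = 3)
s = 2867 (s = -1931 + 4798 = 2867)
48068 + √(s + n*(-121)) = 48068 + √(2867 + 3*(-121)) = 48068 + √(2867 - 363) = 48068 + √2504 = 48068 + 2*√626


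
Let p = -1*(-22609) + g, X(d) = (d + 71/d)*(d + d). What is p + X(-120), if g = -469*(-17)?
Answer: 59524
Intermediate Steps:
g = 7973
X(d) = 2*d*(d + 71/d) (X(d) = (d + 71/d)*(2*d) = 2*d*(d + 71/d))
p = 30582 (p = -1*(-22609) + 7973 = 22609 + 7973 = 30582)
p + X(-120) = 30582 + (142 + 2*(-120)²) = 30582 + (142 + 2*14400) = 30582 + (142 + 28800) = 30582 + 28942 = 59524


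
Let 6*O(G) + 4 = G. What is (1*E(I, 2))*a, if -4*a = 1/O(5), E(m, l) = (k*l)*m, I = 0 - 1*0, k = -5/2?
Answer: 0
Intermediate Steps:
k = -5/2 (k = -5*½ = -5/2 ≈ -2.5000)
I = 0 (I = 0 + 0 = 0)
E(m, l) = -5*l*m/2 (E(m, l) = (-5*l/2)*m = -5*l*m/2)
O(G) = -⅔ + G/6
a = -3/2 (a = -1/(4*(-⅔ + (⅙)*5)) = -1/(4*(-⅔ + ⅚)) = -1/(4*⅙) = -¼*6 = -3/2 ≈ -1.5000)
(1*E(I, 2))*a = (1*(-5/2*2*0))*(-3/2) = (1*0)*(-3/2) = 0*(-3/2) = 0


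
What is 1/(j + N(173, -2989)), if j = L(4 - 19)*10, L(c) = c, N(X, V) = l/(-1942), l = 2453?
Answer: -1942/293753 ≈ -0.0066110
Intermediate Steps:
N(X, V) = -2453/1942 (N(X, V) = 2453/(-1942) = 2453*(-1/1942) = -2453/1942)
j = -150 (j = (4 - 19)*10 = -15*10 = -150)
1/(j + N(173, -2989)) = 1/(-150 - 2453/1942) = 1/(-293753/1942) = -1942/293753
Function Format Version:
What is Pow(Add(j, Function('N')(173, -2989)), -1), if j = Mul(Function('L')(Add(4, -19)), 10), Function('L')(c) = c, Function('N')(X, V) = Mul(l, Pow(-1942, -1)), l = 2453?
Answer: Rational(-1942, 293753) ≈ -0.0066110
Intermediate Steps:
Function('N')(X, V) = Rational(-2453, 1942) (Function('N')(X, V) = Mul(2453, Pow(-1942, -1)) = Mul(2453, Rational(-1, 1942)) = Rational(-2453, 1942))
j = -150 (j = Mul(Add(4, -19), 10) = Mul(-15, 10) = -150)
Pow(Add(j, Function('N')(173, -2989)), -1) = Pow(Add(-150, Rational(-2453, 1942)), -1) = Pow(Rational(-293753, 1942), -1) = Rational(-1942, 293753)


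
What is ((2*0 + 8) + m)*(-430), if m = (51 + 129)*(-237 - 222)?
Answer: 35523160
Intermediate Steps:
m = -82620 (m = 180*(-459) = -82620)
((2*0 + 8) + m)*(-430) = ((2*0 + 8) - 82620)*(-430) = ((0 + 8) - 82620)*(-430) = (8 - 82620)*(-430) = -82612*(-430) = 35523160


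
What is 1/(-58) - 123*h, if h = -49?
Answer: 349565/58 ≈ 6027.0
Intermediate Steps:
1/(-58) - 123*h = 1/(-58) - 123*(-49) = -1/58 + 6027 = 349565/58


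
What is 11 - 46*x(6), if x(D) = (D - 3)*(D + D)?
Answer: -1645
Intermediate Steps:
x(D) = 2*D*(-3 + D) (x(D) = (-3 + D)*(2*D) = 2*D*(-3 + D))
11 - 46*x(6) = 11 - 92*6*(-3 + 6) = 11 - 92*6*3 = 11 - 46*36 = 11 - 1656 = -1645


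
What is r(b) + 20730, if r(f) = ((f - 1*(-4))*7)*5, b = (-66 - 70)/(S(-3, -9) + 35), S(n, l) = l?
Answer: 268930/13 ≈ 20687.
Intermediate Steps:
b = -68/13 (b = (-66 - 70)/(-9 + 35) = -136/26 = -136*1/26 = -68/13 ≈ -5.2308)
r(f) = 140 + 35*f (r(f) = ((f + 4)*7)*5 = ((4 + f)*7)*5 = (28 + 7*f)*5 = 140 + 35*f)
r(b) + 20730 = (140 + 35*(-68/13)) + 20730 = (140 - 2380/13) + 20730 = -560/13 + 20730 = 268930/13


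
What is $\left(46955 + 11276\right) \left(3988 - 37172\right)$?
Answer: $-1932337504$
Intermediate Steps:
$\left(46955 + 11276\right) \left(3988 - 37172\right) = 58231 \left(3988 - 37172\right) = 58231 \left(-33184\right) = -1932337504$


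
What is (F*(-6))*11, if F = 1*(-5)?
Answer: 330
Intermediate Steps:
F = -5
(F*(-6))*11 = -5*(-6)*11 = 30*11 = 330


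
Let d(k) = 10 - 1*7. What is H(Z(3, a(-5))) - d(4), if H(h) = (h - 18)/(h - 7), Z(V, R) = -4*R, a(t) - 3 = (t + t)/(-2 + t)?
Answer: -269/173 ≈ -1.5549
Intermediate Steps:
a(t) = 3 + 2*t/(-2 + t) (a(t) = 3 + (t + t)/(-2 + t) = 3 + (2*t)/(-2 + t) = 3 + 2*t/(-2 + t))
d(k) = 3 (d(k) = 10 - 7 = 3)
H(h) = (-18 + h)/(-7 + h)
H(Z(3, a(-5))) - d(4) = (-18 - 4*(-6 + 5*(-5))/(-2 - 5))/(-7 - 4*(-6 + 5*(-5))/(-2 - 5)) - 1*3 = (-18 - 4*(-6 - 25)/(-7))/(-7 - 4*(-6 - 25)/(-7)) - 3 = (-18 - (-4)*(-31)/7)/(-7 - (-4)*(-31)/7) - 3 = (-18 - 4*31/7)/(-7 - 4*31/7) - 3 = (-18 - 124/7)/(-7 - 124/7) - 3 = -250/7/(-173/7) - 3 = -7/173*(-250/7) - 3 = 250/173 - 3 = -269/173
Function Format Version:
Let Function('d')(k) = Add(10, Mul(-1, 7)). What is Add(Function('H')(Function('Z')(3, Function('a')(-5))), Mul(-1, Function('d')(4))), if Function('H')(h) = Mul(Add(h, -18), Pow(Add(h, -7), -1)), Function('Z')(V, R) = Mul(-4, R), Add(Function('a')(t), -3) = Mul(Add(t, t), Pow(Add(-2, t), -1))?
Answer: Rational(-269, 173) ≈ -1.5549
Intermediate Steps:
Function('a')(t) = Add(3, Mul(2, t, Pow(Add(-2, t), -1))) (Function('a')(t) = Add(3, Mul(Add(t, t), Pow(Add(-2, t), -1))) = Add(3, Mul(Mul(2, t), Pow(Add(-2, t), -1))) = Add(3, Mul(2, t, Pow(Add(-2, t), -1))))
Function('d')(k) = 3 (Function('d')(k) = Add(10, -7) = 3)
Function('H')(h) = Mul(Pow(Add(-7, h), -1), Add(-18, h)) (Function('H')(h) = Mul(Add(-18, h), Pow(Add(-7, h), -1)) = Mul(Pow(Add(-7, h), -1), Add(-18, h)))
Add(Function('H')(Function('Z')(3, Function('a')(-5))), Mul(-1, Function('d')(4))) = Add(Mul(Pow(Add(-7, Mul(-4, Mul(Pow(Add(-2, -5), -1), Add(-6, Mul(5, -5))))), -1), Add(-18, Mul(-4, Mul(Pow(Add(-2, -5), -1), Add(-6, Mul(5, -5)))))), Mul(-1, 3)) = Add(Mul(Pow(Add(-7, Mul(-4, Mul(Pow(-7, -1), Add(-6, -25)))), -1), Add(-18, Mul(-4, Mul(Pow(-7, -1), Add(-6, -25))))), -3) = Add(Mul(Pow(Add(-7, Mul(-4, Mul(Rational(-1, 7), -31))), -1), Add(-18, Mul(-4, Mul(Rational(-1, 7), -31)))), -3) = Add(Mul(Pow(Add(-7, Mul(-4, Rational(31, 7))), -1), Add(-18, Mul(-4, Rational(31, 7)))), -3) = Add(Mul(Pow(Add(-7, Rational(-124, 7)), -1), Add(-18, Rational(-124, 7))), -3) = Add(Mul(Pow(Rational(-173, 7), -1), Rational(-250, 7)), -3) = Add(Mul(Rational(-7, 173), Rational(-250, 7)), -3) = Add(Rational(250, 173), -3) = Rational(-269, 173)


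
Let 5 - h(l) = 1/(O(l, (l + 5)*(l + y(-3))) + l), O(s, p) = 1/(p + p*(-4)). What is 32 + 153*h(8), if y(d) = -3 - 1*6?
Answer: 243494/313 ≈ 777.94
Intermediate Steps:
y(d) = -9 (y(d) = -3 - 6 = -9)
O(s, p) = -1/(3*p) (O(s, p) = 1/(p - 4*p) = 1/(-3*p) = -1/(3*p))
h(l) = 5 - 1/(l - 1/(3*(-9 + l)*(5 + l))) (h(l) = 5 - 1/(-1/((l - 9)*(l + 5))/3 + l) = 5 - 1/(-1/((-9 + l)*(5 + l))/3 + l) = 5 - 1/(-1/(3*(-9 + l)*(5 + l)) + l) = 5 - 1/(l - 1/(3*(-9 + l)*(5 + l))))
32 + 153*h(8) = 32 + 153*((130 - 663*8 - 63*8**2 + 15*8**3)/(-1 - 135*8 - 12*8**2 + 3*8**3)) = 32 + 153*((130 - 5304 - 63*64 + 15*512)/(-1 - 1080 - 12*64 + 3*512)) = 32 + 153*((130 - 5304 - 4032 + 7680)/(-1 - 1080 - 768 + 1536)) = 32 + 153*(-1526/(-313)) = 32 + 153*(-1/313*(-1526)) = 32 + 153*(1526/313) = 32 + 233478/313 = 243494/313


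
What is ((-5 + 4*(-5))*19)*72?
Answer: -34200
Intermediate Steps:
((-5 + 4*(-5))*19)*72 = ((-5 - 20)*19)*72 = -25*19*72 = -475*72 = -34200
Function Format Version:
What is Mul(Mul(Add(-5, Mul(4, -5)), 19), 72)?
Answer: -34200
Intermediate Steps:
Mul(Mul(Add(-5, Mul(4, -5)), 19), 72) = Mul(Mul(Add(-5, -20), 19), 72) = Mul(Mul(-25, 19), 72) = Mul(-475, 72) = -34200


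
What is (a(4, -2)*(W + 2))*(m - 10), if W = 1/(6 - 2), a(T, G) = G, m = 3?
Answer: 63/2 ≈ 31.500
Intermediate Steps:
W = 1/4 ≈ 0.25000
(a(4, -2)*(W + 2))*(m - 10) = (-2*(1/4 + 2))*(3 - 10) = -2*9/4*(-7) = -9/2*(-7) = 63/2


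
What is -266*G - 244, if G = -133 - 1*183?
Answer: 83812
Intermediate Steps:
G = -316 (G = -133 - 183 = -316)
-266*G - 244 = -266*(-316) - 244 = 84056 - 244 = 83812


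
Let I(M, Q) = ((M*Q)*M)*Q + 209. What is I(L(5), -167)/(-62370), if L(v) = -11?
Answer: -51133/945 ≈ -54.109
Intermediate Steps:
I(M, Q) = 209 + M**2*Q**2 (I(M, Q) = (Q*M**2)*Q + 209 = M**2*Q**2 + 209 = 209 + M**2*Q**2)
I(L(5), -167)/(-62370) = (209 + (-11)**2*(-167)**2)/(-62370) = (209 + 121*27889)*(-1/62370) = (209 + 3374569)*(-1/62370) = 3374778*(-1/62370) = -51133/945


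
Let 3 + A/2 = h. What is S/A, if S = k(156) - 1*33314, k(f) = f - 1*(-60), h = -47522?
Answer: 16549/47525 ≈ 0.34822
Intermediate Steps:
k(f) = 60 + f (k(f) = f + 60 = 60 + f)
A = -95050 (A = -6 + 2*(-47522) = -6 - 95044 = -95050)
S = -33098 (S = (60 + 156) - 1*33314 = 216 - 33314 = -33098)
S/A = -33098/(-95050) = -33098*(-1/95050) = 16549/47525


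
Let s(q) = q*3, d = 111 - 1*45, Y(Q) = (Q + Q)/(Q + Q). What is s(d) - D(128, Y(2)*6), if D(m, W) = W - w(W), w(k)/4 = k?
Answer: 216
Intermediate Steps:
Y(Q) = 1 (Y(Q) = (2*Q)/((2*Q)) = (2*Q)*(1/(2*Q)) = 1)
w(k) = 4*k
D(m, W) = -3*W (D(m, W) = W - 4*W = -3*W)
d = 66 (d = 111 - 45 = 66)
s(q) = 3*q
s(d) - D(128, Y(2)*6) = 3*66 - (-3)*1*6 = 198 - (-3)*6 = 198 - 1*(-18) = 198 + 18 = 216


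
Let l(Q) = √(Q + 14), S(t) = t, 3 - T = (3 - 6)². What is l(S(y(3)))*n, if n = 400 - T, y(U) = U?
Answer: 406*√17 ≈ 1674.0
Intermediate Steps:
T = -6 (T = 3 - (3 - 6)² = 3 - 1*(-3)² = 3 - 1*9 = 3 - 9 = -6)
l(Q) = √(14 + Q)
n = 406 (n = 400 - 1*(-6) = 400 + 6 = 406)
l(S(y(3)))*n = √(14 + 3)*406 = √17*406 = 406*√17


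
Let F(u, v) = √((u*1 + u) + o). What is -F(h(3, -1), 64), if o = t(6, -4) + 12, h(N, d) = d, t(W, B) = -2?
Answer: -2*√2 ≈ -2.8284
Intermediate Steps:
o = 10 (o = -2 + 12 = 10)
F(u, v) = √(10 + 2*u) (F(u, v) = √((u*1 + u) + 10) = √((u + u) + 10) = √(2*u + 10) = √(10 + 2*u))
-F(h(3, -1), 64) = -√(10 + 2*(-1)) = -√(10 - 2) = -√8 = -2*√2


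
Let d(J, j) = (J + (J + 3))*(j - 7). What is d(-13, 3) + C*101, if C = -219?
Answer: -22027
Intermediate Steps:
d(J, j) = (-7 + j)*(3 + 2*J) (d(J, j) = (J + (3 + J))*(-7 + j) = (3 + 2*J)*(-7 + j) = (-7 + j)*(3 + 2*J))
d(-13, 3) + C*101 = (-21 - 14*(-13) + 3*3 + 2*(-13)*3) - 219*101 = (-21 + 182 + 9 - 78) - 22119 = 92 - 22119 = -22027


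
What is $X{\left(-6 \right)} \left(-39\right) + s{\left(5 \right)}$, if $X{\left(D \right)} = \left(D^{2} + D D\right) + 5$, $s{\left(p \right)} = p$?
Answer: $-2998$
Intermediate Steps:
$X{\left(D \right)} = 5 + 2 D^{2}$ ($X{\left(D \right)} = \left(D^{2} + D^{2}\right) + 5 = 2 D^{2} + 5 = 5 + 2 D^{2}$)
$X{\left(-6 \right)} \left(-39\right) + s{\left(5 \right)} = \left(5 + 2 \left(-6\right)^{2}\right) \left(-39\right) + 5 = \left(5 + 2 \cdot 36\right) \left(-39\right) + 5 = \left(5 + 72\right) \left(-39\right) + 5 = 77 \left(-39\right) + 5 = -3003 + 5 = -2998$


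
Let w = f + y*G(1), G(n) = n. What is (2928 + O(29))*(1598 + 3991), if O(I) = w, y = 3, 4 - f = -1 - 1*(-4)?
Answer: 16386948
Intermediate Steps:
f = 1 (f = 4 - (-1 - 1*(-4)) = 4 - (-1 + 4) = 4 - 1*3 = 4 - 3 = 1)
w = 4 (w = 1 + 3*1 = 1 + 3 = 4)
O(I) = 4
(2928 + O(29))*(1598 + 3991) = (2928 + 4)*(1598 + 3991) = 2932*5589 = 16386948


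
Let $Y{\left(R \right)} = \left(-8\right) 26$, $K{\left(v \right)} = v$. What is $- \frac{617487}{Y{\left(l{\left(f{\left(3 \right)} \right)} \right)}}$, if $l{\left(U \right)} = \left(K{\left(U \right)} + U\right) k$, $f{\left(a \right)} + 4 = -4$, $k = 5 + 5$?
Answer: $\frac{47499}{16} \approx 2968.7$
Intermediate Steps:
$k = 10$
$f{\left(a \right)} = -8$ ($f{\left(a \right)} = -4 - 4 = -8$)
$l{\left(U \right)} = 20 U$ ($l{\left(U \right)} = \left(U + U\right) 10 = 2 U 10 = 20 U$)
$Y{\left(R \right)} = -208$
$- \frac{617487}{Y{\left(l{\left(f{\left(3 \right)} \right)} \right)}} = - \frac{617487}{-208} = \left(-617487\right) \left(- \frac{1}{208}\right) = \frac{47499}{16}$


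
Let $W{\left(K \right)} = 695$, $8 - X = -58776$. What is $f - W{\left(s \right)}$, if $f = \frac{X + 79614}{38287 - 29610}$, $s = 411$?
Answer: $- \frac{5892117}{8677} \approx -679.05$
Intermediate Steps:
$X = 58784$ ($X = 8 - -58776 = 8 + 58776 = 58784$)
$f = \frac{138398}{8677}$ ($f = \frac{58784 + 79614}{38287 - 29610} = \frac{138398}{8677} \approx 15.95$)
$f - W{\left(s \right)} = \frac{138398}{8677} - 695 = - \frac{5892117}{8677}$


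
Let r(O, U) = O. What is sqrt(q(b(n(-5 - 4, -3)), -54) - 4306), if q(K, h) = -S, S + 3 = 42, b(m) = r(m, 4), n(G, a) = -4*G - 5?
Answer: I*sqrt(4345) ≈ 65.917*I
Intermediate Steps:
n(G, a) = -5 - 4*G
b(m) = m
S = 39 (S = -3 + 42 = 39)
q(K, h) = -39 (q(K, h) = -1*39 = -39)
sqrt(q(b(n(-5 - 4, -3)), -54) - 4306) = sqrt(-39 - 4306) = sqrt(-4345) = I*sqrt(4345)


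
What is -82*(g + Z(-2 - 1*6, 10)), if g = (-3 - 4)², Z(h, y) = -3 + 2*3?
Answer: -4264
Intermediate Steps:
Z(h, y) = 3 (Z(h, y) = -3 + 6 = 3)
g = 49 (g = (-7)² = 49)
-82*(g + Z(-2 - 1*6, 10)) = -82*(49 + 3) = -82*52 = -4264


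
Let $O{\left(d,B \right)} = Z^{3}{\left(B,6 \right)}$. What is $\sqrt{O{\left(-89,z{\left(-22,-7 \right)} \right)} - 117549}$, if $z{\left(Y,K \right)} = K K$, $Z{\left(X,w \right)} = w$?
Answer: $3 i \sqrt{13037} \approx 342.54 i$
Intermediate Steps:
$z{\left(Y,K \right)} = K^{2}$
$O{\left(d,B \right)} = 216$ ($O{\left(d,B \right)} = 6^{3} = 216$)
$\sqrt{O{\left(-89,z{\left(-22,-7 \right)} \right)} - 117549} = \sqrt{216 - 117549} = \sqrt{-117333} = 3 i \sqrt{13037}$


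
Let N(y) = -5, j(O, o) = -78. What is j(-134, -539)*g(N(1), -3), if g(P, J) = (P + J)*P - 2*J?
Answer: -3588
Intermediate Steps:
g(P, J) = -2*J + P*(J + P) (g(P, J) = (J + P)*P - 2*J = P*(J + P) - 2*J = -2*J + P*(J + P))
j(-134, -539)*g(N(1), -3) = -78*((-5)**2 - 2*(-3) - 3*(-5)) = -78*(25 + 6 + 15) = -78*46 = -3588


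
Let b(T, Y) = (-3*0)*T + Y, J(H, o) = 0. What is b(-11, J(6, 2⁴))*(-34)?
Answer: 0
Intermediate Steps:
b(T, Y) = Y (b(T, Y) = 0*T + Y = 0 + Y = Y)
b(-11, J(6, 2⁴))*(-34) = 0*(-34) = 0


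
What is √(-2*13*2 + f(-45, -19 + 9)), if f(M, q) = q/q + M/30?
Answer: I*√210/2 ≈ 7.2457*I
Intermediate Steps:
f(M, q) = 1 + M/30 (f(M, q) = 1 + M*(1/30) = 1 + M/30)
√(-2*13*2 + f(-45, -19 + 9)) = √(-2*13*2 + (1 + (1/30)*(-45))) = √(-26*2 + (1 - 3/2)) = √(-52 - ½) = √(-105/2) = I*√210/2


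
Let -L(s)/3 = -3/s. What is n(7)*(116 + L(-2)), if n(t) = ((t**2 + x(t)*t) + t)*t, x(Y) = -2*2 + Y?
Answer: 120197/2 ≈ 60099.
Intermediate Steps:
x(Y) = -4 + Y
L(s) = 9/s (L(s) = -(-9)/s = 9/s)
n(t) = t*(t + t**2 + t*(-4 + t)) (n(t) = ((t**2 + (-4 + t)*t) + t)*t = ((t**2 + t*(-4 + t)) + t)*t = (t + t**2 + t*(-4 + t))*t = t*(t + t**2 + t*(-4 + t)))
n(7)*(116 + L(-2)) = (7**2*(-3 + 2*7))*(116 + 9/(-2)) = (49*(-3 + 14))*(116 + 9*(-1/2)) = (49*11)*(116 - 9/2) = 539*(223/2) = 120197/2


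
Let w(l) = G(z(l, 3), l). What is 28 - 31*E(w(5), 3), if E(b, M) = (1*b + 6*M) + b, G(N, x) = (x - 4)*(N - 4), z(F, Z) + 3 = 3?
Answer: -282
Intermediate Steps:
z(F, Z) = 0 (z(F, Z) = -3 + 3 = 0)
G(N, x) = (-4 + N)*(-4 + x) (G(N, x) = (-4 + x)*(-4 + N) = (-4 + N)*(-4 + x))
w(l) = 16 - 4*l (w(l) = 16 - 4*0 - 4*l + 0*l = 16 + 0 - 4*l + 0 = 16 - 4*l)
E(b, M) = 2*b + 6*M (E(b, M) = (b + 6*M) + b = 2*b + 6*M)
28 - 31*E(w(5), 3) = 28 - 31*(2*(16 - 4*5) + 6*3) = 28 - 31*(2*(16 - 20) + 18) = 28 - 31*(2*(-4) + 18) = 28 - 31*(-8 + 18) = 28 - 31*10 = 28 - 310 = -282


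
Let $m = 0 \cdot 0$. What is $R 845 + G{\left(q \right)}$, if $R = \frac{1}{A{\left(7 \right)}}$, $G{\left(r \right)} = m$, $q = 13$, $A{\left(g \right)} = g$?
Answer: $\frac{845}{7} \approx 120.71$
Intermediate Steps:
$m = 0$
$G{\left(r \right)} = 0$
$R = \frac{1}{7} \approx 0.14286$
$R 845 + G{\left(q \right)} = \frac{1}{7} \cdot 845 + 0 = \frac{845}{7} + 0 = \frac{845}{7}$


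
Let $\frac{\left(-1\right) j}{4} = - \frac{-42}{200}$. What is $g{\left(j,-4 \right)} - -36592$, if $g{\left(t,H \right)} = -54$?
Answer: $36538$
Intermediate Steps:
$j = - \frac{21}{25}$ ($j = - 4 \left(- \frac{-42}{200}\right) = - 4 \left(\left(-1\right) \left(- \frac{21}{100}\right)\right) = \left(-4\right) \frac{21}{100} = - \frac{21}{25} \approx -0.84$)
$g{\left(j,-4 \right)} - -36592 = -54 - -36592 = -54 + 36592 = 36538$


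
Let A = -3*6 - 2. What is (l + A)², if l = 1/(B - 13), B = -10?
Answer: 212521/529 ≈ 401.74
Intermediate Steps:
A = -20 (A = -18 - 2 = -20)
l = -1/23 (l = 1/(-10 - 13) = 1/(-23) = -1/23 ≈ -0.043478)
(l + A)² = (-1/23 - 20)² = (-461/23)² = 212521/529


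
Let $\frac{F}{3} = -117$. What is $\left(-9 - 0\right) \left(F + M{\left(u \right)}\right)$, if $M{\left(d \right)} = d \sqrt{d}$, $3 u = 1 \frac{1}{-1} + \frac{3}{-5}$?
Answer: $3159 + \frac{16 i \sqrt{30}}{25} \approx 3159.0 + 3.5054 i$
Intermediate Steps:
$F = -351$ ($F = 3 \left(-117\right) = -351$)
$u = - \frac{8}{15}$ ($u = \frac{1 \frac{1}{-1} + \frac{3}{-5}}{3} = \frac{1 \left(-1\right) + 3 \left(- \frac{1}{5}\right)}{3} = \frac{-1 - \frac{3}{5}}{3} = \frac{1}{3} \left(- \frac{8}{5}\right) = - \frac{8}{15} \approx -0.53333$)
$M{\left(d \right)} = d^{\frac{3}{2}}$
$\left(-9 - 0\right) \left(F + M{\left(u \right)}\right) = \left(-9 - 0\right) \left(-351 + \left(- \frac{8}{15}\right)^{\frac{3}{2}}\right) = \left(-9 + 0\right) \left(-351 - \frac{16 i \sqrt{30}}{225}\right) = - 9 \left(-351 - \frac{16 i \sqrt{30}}{225}\right) = 3159 + \frac{16 i \sqrt{30}}{25}$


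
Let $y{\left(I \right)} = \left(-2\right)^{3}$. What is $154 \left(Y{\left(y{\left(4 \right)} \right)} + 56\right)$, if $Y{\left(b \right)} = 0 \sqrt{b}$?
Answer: $8624$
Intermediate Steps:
$y{\left(I \right)} = -8$
$Y{\left(b \right)} = 0$
$154 \left(Y{\left(y{\left(4 \right)} \right)} + 56\right) = 154 \left(0 + 56\right) = 154 \cdot 56 = 8624$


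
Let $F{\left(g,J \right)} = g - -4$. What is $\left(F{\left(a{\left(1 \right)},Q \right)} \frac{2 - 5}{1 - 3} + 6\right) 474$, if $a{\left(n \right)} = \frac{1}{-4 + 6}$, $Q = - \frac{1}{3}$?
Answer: $\frac{12087}{2} \approx 6043.5$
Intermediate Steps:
$Q = - \frac{1}{3}$ ($Q = \left(-1\right) \frac{1}{3} = - \frac{1}{3} \approx -0.33333$)
$a{\left(n \right)} = \frac{1}{2}$
$F{\left(g,J \right)} = 4 + g$ ($F{\left(g,J \right)} = g + 4 = 4 + g$)
$\left(F{\left(a{\left(1 \right)},Q \right)} \frac{2 - 5}{1 - 3} + 6\right) 474 = \left(\left(4 + \frac{1}{2}\right) \frac{2 - 5}{1 - 3} + 6\right) 474 = \left(\frac{9 \left(- \frac{3}{-2}\right)}{2} + 6\right) 474 = \left(\frac{9 \left(\left(-3\right) \left(- \frac{1}{2}\right)\right)}{2} + 6\right) 474 = \left(\frac{9}{2} \cdot \frac{3}{2} + 6\right) 474 = \left(\frac{27}{4} + 6\right) 474 = \frac{51}{4} \cdot 474 = \frac{12087}{2}$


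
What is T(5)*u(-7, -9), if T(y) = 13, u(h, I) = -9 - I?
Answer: 0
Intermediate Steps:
T(5)*u(-7, -9) = 13*(-9 - 1*(-9)) = 13*(-9 + 9) = 13*0 = 0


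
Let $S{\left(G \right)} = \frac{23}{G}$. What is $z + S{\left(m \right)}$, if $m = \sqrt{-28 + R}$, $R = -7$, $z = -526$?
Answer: $-526 - \frac{23 i \sqrt{35}}{35} \approx -526.0 - 3.8877 i$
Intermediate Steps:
$m = i \sqrt{35}$ ($m = \sqrt{-28 - 7} = \sqrt{-35} = i \sqrt{35} \approx 5.9161 i$)
$z + S{\left(m \right)} = -526 + \frac{23}{i \sqrt{35}} = -526 + 23 \left(- \frac{i \sqrt{35}}{35}\right) = -526 - \frac{23 i \sqrt{35}}{35}$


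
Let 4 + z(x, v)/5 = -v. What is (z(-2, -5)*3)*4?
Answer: 60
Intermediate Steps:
z(x, v) = -20 - 5*v (z(x, v) = -20 + 5*(-v) = -20 - 5*v)
(z(-2, -5)*3)*4 = ((-20 - 5*(-5))*3)*4 = ((-20 + 25)*3)*4 = (5*3)*4 = 15*4 = 60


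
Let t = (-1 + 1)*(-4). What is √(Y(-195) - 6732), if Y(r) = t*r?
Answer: 6*I*√187 ≈ 82.049*I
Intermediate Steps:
t = 0 (t = 0*(-4) = 0)
Y(r) = 0 (Y(r) = 0*r = 0)
√(Y(-195) - 6732) = √(0 - 6732) = √(-6732) = 6*I*√187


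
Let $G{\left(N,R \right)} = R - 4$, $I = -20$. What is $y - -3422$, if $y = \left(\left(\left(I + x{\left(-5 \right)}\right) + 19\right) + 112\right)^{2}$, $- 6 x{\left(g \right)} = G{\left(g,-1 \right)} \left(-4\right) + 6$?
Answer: $\frac{133198}{9} \approx 14800.0$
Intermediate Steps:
$G{\left(N,R \right)} = -4 + R$ ($G{\left(N,R \right)} = R - 4 = -4 + R$)
$x{\left(g \right)} = - \frac{13}{3}$ ($x{\left(g \right)} = - \frac{\left(-4 - 1\right) \left(-4\right) + 6}{6} = - \frac{\left(-5\right) \left(-4\right) + 6}{6} = - \frac{20 + 6}{6} = \left(- \frac{1}{6}\right) 26 = - \frac{13}{3}$)
$y = \frac{102400}{9}$ ($y = \left(\left(\left(-20 - \frac{13}{3}\right) + 19\right) + 112\right)^{2} = \left(\left(- \frac{73}{3} + 19\right) + 112\right)^{2} = \left(- \frac{16}{3} + 112\right)^{2} = \left(\frac{320}{3}\right)^{2} = \frac{102400}{9} \approx 11378.0$)
$y - -3422 = \frac{102400}{9} - -3422 = \frac{102400}{9} + 3422 = \frac{133198}{9}$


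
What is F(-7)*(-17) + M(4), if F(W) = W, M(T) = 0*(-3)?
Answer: 119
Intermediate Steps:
M(T) = 0
F(-7)*(-17) + M(4) = -7*(-17) + 0 = 119 + 0 = 119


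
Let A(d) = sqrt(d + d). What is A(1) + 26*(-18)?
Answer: -468 + sqrt(2) ≈ -466.59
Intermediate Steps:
A(d) = sqrt(2)*sqrt(d) (A(d) = sqrt(2*d) = sqrt(2)*sqrt(d))
A(1) + 26*(-18) = sqrt(2)*sqrt(1) + 26*(-18) = sqrt(2)*1 - 468 = sqrt(2) - 468 = -468 + sqrt(2)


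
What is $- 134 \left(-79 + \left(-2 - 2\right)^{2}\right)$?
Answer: $8442$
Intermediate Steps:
$- 134 \left(-79 + \left(-2 - 2\right)^{2}\right) = - 134 \left(-79 + \left(-4\right)^{2}\right) = - 134 \left(-79 + 16\right) = \left(-134\right) \left(-63\right) = 8442$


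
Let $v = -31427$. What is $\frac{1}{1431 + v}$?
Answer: $- \frac{1}{29996} \approx -3.3338 \cdot 10^{-5}$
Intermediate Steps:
$\frac{1}{1431 + v} = \frac{1}{1431 - 31427} = \frac{1}{-29996} = - \frac{1}{29996}$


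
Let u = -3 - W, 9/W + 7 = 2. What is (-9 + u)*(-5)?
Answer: 51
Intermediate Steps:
W = -9/5 (W = 9/(-7 + 2) = 9/(-5) = 9*(-1/5) = -9/5 ≈ -1.8000)
u = -6/5 (u = -3 - 1*(-9/5) = -3 + 9/5 = -6/5 ≈ -1.2000)
(-9 + u)*(-5) = (-9 - 6/5)*(-5) = -51/5*(-5) = 51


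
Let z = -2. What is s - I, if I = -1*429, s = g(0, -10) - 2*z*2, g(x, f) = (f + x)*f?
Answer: 537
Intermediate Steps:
g(x, f) = f*(f + x)
s = 108 (s = -10*(-10 + 0) - 2*(-2)*2 = -10*(-10) - (-4)*2 = 100 - 1*(-8) = 100 + 8 = 108)
I = -429
s - I = 108 - 1*(-429) = 108 + 429 = 537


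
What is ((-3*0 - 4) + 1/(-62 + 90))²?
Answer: 12321/784 ≈ 15.716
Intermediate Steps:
((-3*0 - 4) + 1/(-62 + 90))² = ((0 - 4) + 1/28)² = (-4 + 1/28)² = (-111/28)² = 12321/784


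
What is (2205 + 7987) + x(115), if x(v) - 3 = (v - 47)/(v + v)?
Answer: 1172459/115 ≈ 10195.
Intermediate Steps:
x(v) = 3 + (-47 + v)/(2*v) (x(v) = 3 + (v - 47)/(v + v) = 3 + (-47 + v)/((2*v)) = 3 + (-47 + v)*(1/(2*v)) = 3 + (-47 + v)/(2*v))
(2205 + 7987) + x(115) = (2205 + 7987) + (1/2)*(-47 + 7*115)/115 = 10192 + (1/2)*(1/115)*(-47 + 805) = 10192 + (1/2)*(1/115)*758 = 10192 + 379/115 = 1172459/115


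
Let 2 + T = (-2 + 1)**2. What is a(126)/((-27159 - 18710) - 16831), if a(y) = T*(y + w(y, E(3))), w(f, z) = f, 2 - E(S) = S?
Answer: 21/5225 ≈ 0.0040191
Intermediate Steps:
T = -1 (T = -2 + (-2 + 1)**2 = -2 + (-1)**2 = -2 + 1 = -1)
E(S) = 2 - S
a(y) = -2*y (a(y) = -(y + y) = -2*y)
a(126)/((-27159 - 18710) - 16831) = (-2*126)/((-27159 - 18710) - 16831) = -252/(-45869 - 16831) = -252/(-62700) = -252*(-1/62700) = 21/5225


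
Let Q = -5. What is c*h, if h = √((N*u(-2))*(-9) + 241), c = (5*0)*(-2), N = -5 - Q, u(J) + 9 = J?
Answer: 0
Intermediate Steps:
u(J) = -9 + J
N = 0 (N = -5 - 1*(-5) = -5 + 5 = 0)
c = 0 (c = 0*(-2) = 0)
h = √241 (h = √((0*(-9 - 2))*(-9) + 241) = √((0*(-11))*(-9) + 241) = √(0*(-9) + 241) = √(0 + 241) = √241 ≈ 15.524)
c*h = 0*√241 = 0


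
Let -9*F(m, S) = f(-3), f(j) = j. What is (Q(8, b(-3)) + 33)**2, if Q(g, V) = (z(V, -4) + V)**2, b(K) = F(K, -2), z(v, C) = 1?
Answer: 97969/81 ≈ 1209.5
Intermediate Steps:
F(m, S) = 1/3 (F(m, S) = -1/9*(-3) = 1/3)
b(K) = 1/3
Q(g, V) = (1 + V)**2
(Q(8, b(-3)) + 33)**2 = ((1 + 1/3)**2 + 33)**2 = ((4/3)**2 + 33)**2 = (16/9 + 33)**2 = (313/9)**2 = 97969/81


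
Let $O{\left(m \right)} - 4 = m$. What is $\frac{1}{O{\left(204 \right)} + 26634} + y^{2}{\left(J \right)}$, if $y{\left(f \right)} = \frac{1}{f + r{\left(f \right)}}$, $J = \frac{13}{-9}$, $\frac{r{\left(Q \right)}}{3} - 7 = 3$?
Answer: $\frac{2240251}{1772887258} \approx 0.0012636$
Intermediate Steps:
$r{\left(Q \right)} = 30$ ($r{\left(Q \right)} = 21 + 3 \cdot 3 = 21 + 9 = 30$)
$J = - \frac{13}{9}$ ($J = 13 \left(- \frac{1}{9}\right) = - \frac{13}{9} \approx -1.4444$)
$O{\left(m \right)} = 4 + m$
$y{\left(f \right)} = \frac{1}{30 + f}$ ($y{\left(f \right)} = \frac{1}{f + 30} = \frac{1}{30 + f}$)
$\frac{1}{O{\left(204 \right)} + 26634} + y^{2}{\left(J \right)} = \frac{1}{\left(4 + 204\right) + 26634} + \left(\frac{1}{30 - \frac{13}{9}}\right)^{2} = \frac{1}{208 + 26634} + \left(\frac{1}{\frac{257}{9}}\right)^{2} = \frac{1}{26842} + \left(\frac{9}{257}\right)^{2} = \frac{1}{26842} + \frac{81}{66049} = \frac{2240251}{1772887258}$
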